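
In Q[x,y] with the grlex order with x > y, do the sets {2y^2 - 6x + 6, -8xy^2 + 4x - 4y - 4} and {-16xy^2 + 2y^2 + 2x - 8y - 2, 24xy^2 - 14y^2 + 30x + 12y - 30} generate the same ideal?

Yes, the ideals are equal.

For a fixed monomial order, each ideal has a unique reduced Gröbner basis; comparing bases decides equality.
Buchberger on the first generating set:
f_1 = 2y^2 - 6x + 6, LT = y^2.
f_2 = -8xy^2 + 4x - 4y - 4, LT = xy^2.

S(f_1,f_2): lcm = xy^2. S = -3x^2 + 7/2x - 1/2y - 1/2.
  leading term x^2: no divisor's leading term divides it; move -3x^2 to the remainder.
  leading term x: no divisor's leading term divides it; move 7/2x to the remainder.
  leading term y: no divisor's leading term divides it; move -1/2y to the remainder.
  leading term 1: no divisor's leading term divides it; move -1/2 to the remainder.
  remainder -3x^2 + 7/2x - 1/2y - 1/2 ≠ 0; add g_3 = -3x^2 + 7/2x - 1/2y - 1/2 to the basis.

The other S-polynomials (S(f_1,g_3), S(f_2,g_3)) all reduce to 0 modulo the current basis, so we have a Gröbner basis.
Inter-reduce: drop elements whose leading term is divisible by another's, tail-reduce, and make monic.
Reduced Gröbner basis: {x^2 - 7/6x + 1/6y + 1/6, y^2 - 3x + 3}.

Buchberger on the second generating set:
h_1 = -16xy^2 + 2y^2 + 2x - 8y - 2, LT = xy^2.
h_2 = 24xy^2 - 14y^2 + 30x + 12y - 30, LT = xy^2.

S(h_1,h_2): lcm = xy^2. S = 11/24y^2 - 11/8x + 11/8.
  leading term y^2: no divisor's leading term divides it; move 11/24y^2 to the remainder.
  leading term x: no divisor's leading term divides it; move -11/8x to the remainder.
  leading term 1: no divisor's leading term divides it; move 11/8 to the remainder.
  remainder 11/24y^2 - 11/8x + 11/8 ≠ 0; add k_3 = 11/24y^2 - 11/8x + 11/8 to the basis.

S(h_1,k_3): lcm = xy^2. S = 3x^2 - 1/8y^2 - 25/8x + 1/2y + 1/8.
  leading term x^2: no divisor's leading term divides it; move 3x^2 to the remainder.
  leading term y^2: subtract (-3/11)·k_3 from -1/8y^2 - 25/8x + 1/2y + 1/8 → -7/2x + 1/2y + 1/2
  leading term x: no divisor's leading term divides it; move -7/2x to the remainder.
  leading term y: no divisor's leading term divides it; move 1/2y to the remainder.
  leading term 1: no divisor's leading term divides it; move 1/2 to the remainder.
  remainder 3x^2 - 7/2x + 1/2y + 1/2 ≠ 0; add k_4 = 3x^2 - 7/2x + 1/2y + 1/2 to the basis.

The other S-polynomials (S(h_2,k_3), S(h_1,k_4), S(h_2,k_4), S(k_3,k_4)) all reduce to 0 modulo the current basis, so we have a Gröbner basis.
Inter-reduce: drop elements whose leading term is divisible by another's, tail-reduce, and make monic.
Reduced Gröbner basis: {x^2 - 7/6x + 1/6y + 1/6, y^2 - 3x + 3}.

These coincide, so the ideals are equal.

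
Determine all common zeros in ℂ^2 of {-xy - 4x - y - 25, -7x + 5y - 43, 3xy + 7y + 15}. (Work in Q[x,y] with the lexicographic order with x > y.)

{(-4, 3)}

Compute a lex Gröbner basis by Buchberger's algorithm.
f_1 = -xy - 4x - y - 25, LT = xy.
f_2 = -7x + 5y - 43, LT = x.
f_3 = 3xy + 7y + 15, LT = xy.

S(f_1,f_2): lcm = xy. S = 4x + \tfrac{5}{7}y^{2} - \tfrac{36}{7}y + 25.
  leading term x: subtract (-\tfrac{4}{7})·f_2 from 4x + \tfrac{5}{7}y^{2} - \tfrac{36}{7}y + 25 → \tfrac{5}{7}y^{2} - \tfrac{16}{7}y + \tfrac{3}{7}
  leading term y^{2}: no divisor's leading term divides it; move \tfrac{5}{7}y^{2} to the remainder.
  leading term y: no divisor's leading term divides it; move -\tfrac{16}{7}y to the remainder.
  leading term 1: no divisor's leading term divides it; move \tfrac{3}{7} to the remainder.
  remainder \tfrac{5}{7}y^{2} - \tfrac{16}{7}y + \tfrac{3}{7} ≠ 0; add h_4 = \tfrac{5}{7}y^{2} - \tfrac{16}{7}y + \tfrac{3}{7} to the basis.

S(f_1,f_3): lcm = xy. S = 4x - \tfrac{4}{3}y + 20.
  leading term x: subtract (-\tfrac{4}{7})·f_2 from 4x - \tfrac{4}{3}y + 20 → \tfrac{32}{21}y - \tfrac{32}{7}
  leading term y: no divisor's leading term divides it; move \tfrac{32}{21}y to the remainder.
  leading term 1: no divisor's leading term divides it; move -\tfrac{32}{7} to the remainder.
  remainder \tfrac{32}{21}y - \tfrac{32}{7} ≠ 0; add h_5 = \tfrac{32}{21}y - \tfrac{32}{7} to the basis.

The other S-polynomials (S(f_2,f_3), S(f_1,h_4), S(f_2,h_4), S(f_3,h_4), S(f_1,h_5), S(f_2,h_5), S(f_3,h_5), S(h_4,h_5)) all reduce to 0 modulo the current basis, so we have a Gröbner basis.
Inter-reduce: drop elements whose leading term is divisible by another's, tail-reduce, and make monic.
Reduced Gröbner basis: {x + 4, y - 3}.

From the last basis element, y - 3 = 0, so y takes values in {3}. Each choice, substituted upward through the basis, yields the corresponding point(s) of the solution set.
  y = 3: the earlier basis element becomes x + 4 = 0, giving x = -4 — point (-4, 3).
Zero-dimensionality of the ideal guarantees finitely many solutions over ℂ.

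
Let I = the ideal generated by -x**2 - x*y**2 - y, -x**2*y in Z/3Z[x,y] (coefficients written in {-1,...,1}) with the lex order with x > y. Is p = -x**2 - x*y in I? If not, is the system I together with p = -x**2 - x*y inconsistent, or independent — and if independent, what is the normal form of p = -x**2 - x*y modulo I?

-x**2 - x*y is independent of I; its normal form modulo I is -x*y + y.

First compute the reduced Gröbner basis of I by Buchberger's algorithm.
f_1 = -x**2 - x*y**2 - y, LT = x**2.
f_2 = -x**2*y, LT = x**2*y.

S(f_1,f_2): lcm = x**2*y. S = x*y**3 + y**2.
  reduce S modulo (f_1, f_2):
  remainder x*y**3 + y**2 ≠ 0; add h_3 = x*y**3 + y**2 to the basis.

S(f_1,h_3): lcm = x**2*y**3. S = x*y**5 - x*y**2 + y**4.
  reduce S modulo (f_1, f_2, h_3):
  remainder -x*y**2 ≠ 0; add h_4 = -x*y**2 to the basis.

S(h_3,h_4): lcm = x*y**3. S = y**2.
  reduce S modulo (f_1, f_2, h_3, h_4):
  remainder y**2 ≠ 0; add h_5 = y**2 to the basis.

The other S-polynomials (S(f_2,h_3), S(f_1,h_4), S(f_2,h_4), S(f_1,h_5), S(f_2,h_5), S(h_3,h_5), S(h_4,h_5)) all reduce to 0 modulo the current basis, so we have a Gröbner basis.
Inter-reduce: drop elements whose leading term is divisible by another's, tail-reduce, and make monic.
Reduced Gröbner basis: {x**2 + y, y**2}.
Label its elements g_1 = x**2 + y, g_2 = y**2.

Reduce p = -x**2 - x*y modulo G:
  leading term x**2: subtract (-1)·g_1 from -x**2 - x*y → -x*y + y
  leading term x*y: no divisor's leading term divides it; move -x*y to the remainder.
  leading term y: no divisor's leading term divides it; move y to the remainder.
  normal form = -x*y + y.
The normal form is nonzero, so p ∉ I. Since p minus its normal form lies in I, I + (p) = I + (r) where r = -x*y + y; decide whether this ideal is the whole ring.
Run Buchberger on G together with r (pairs among the g_i already reduce to 0 since G is a Gröbner basis):
g_1 = x**2 + y, LT = x**2.
g_2 = y**2, LT = y**2.
r = -x*y + y, LT = x*y.

S(g_1,r): lcm = x**2*y. S = x*y + y**2.
  reduce S modulo (g_1, g_2, r):
  remainder y ≠ 0; add m_4 = y to the basis.

The other S-polynomials (S(g_1,g_2), S(g_2,r), S(g_1,m_4), S(g_2,m_4), S(r,m_4)) all reduce to 0 modulo the current basis, so we have a Gröbner basis.
Inter-reduce: drop elements whose leading term is divisible by another's, tail-reduce, and make monic.
Reduced Gröbner basis: {x**2, y}.
The reduced Gröbner basis of I + (p) is {x**2, y} ≠ {1}, a proper ideal, so the enlarged system stays consistent: p is independent of I, with normal form -x*y + y.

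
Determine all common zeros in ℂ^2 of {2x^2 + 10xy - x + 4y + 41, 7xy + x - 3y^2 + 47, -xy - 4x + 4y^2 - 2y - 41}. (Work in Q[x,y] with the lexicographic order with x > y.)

Compute a lex Gröbner basis by Buchberger's algorithm.
f_1 = 2x^2 + 10xy - x + 4y + 41, LT = x^2.
f_2 = 7xy + x - 3y^2 + 47, LT = xy.
f_3 = -xy - 4x + 4y^2 - 2y - 41, LT = xy.

S(f_1,f_2): lcm = x^2y. S = -1/7x^2 + 38/7xy^2 - 1/2xy - 47/7x + 2y^2 + 41/2y.
  leading term x^2: subtract (-1/14)·f_1 from -1/7x^2 + 38/7xy^2 - 1/2xy - 47/7x + 2y^2 + 41/2y → 38/7xy^2 + 3/14xy - 95/14x + 2y^2 + 291/14y + 41/14
  leading term xy^2: subtract (38/49y)·f_2 from 38/7xy^2 + 3/14xy - 95/14x + 2y^2 + 291/14y + 41/14 → -55/98xy - 95/14x + 114/49y^3 + 2y^2 - 1535/98y + 41/14
  leading term xy: subtract (-55/686)·f_2 from -55/98xy - 95/14x + 114/49y^3 + 2y^2 - 1535/98y + 41/14 → -2300/343x + 114/49y^3 + 1207/686y^2 - 1535/98y + 2297/343
  leading term x: no divisor's leading term divides it; move -2300/343x to the remainder.
  leading term y^3: no divisor's leading term divides it; move 114/49y^3 to the remainder.
  leading term y^2: no divisor's leading term divides it; move 1207/686y^2 to the remainder.
  leading term y: no divisor's leading term divides it; move -1535/98y to the remainder.
  leading term 1: no divisor's leading term divides it; move 2297/343 to the remainder.
  remainder -2300/343x + 114/49y^3 + 1207/686y^2 - 1535/98y + 2297/343 ≠ 0; add h_4 = -2300/343x + 114/49y^3 + 1207/686y^2 - 1535/98y + 2297/343 to the basis.

S(f_1,f_3): lcm = x^2y. S = -4x^2 + 9xy^2 - 5/2xy - 41x + 2y^2 + 41/2y.
  leading term x^2: subtract (-2)·f_1 from -4x^2 + 9xy^2 - 5/2xy - 41x + 2y^2 + 41/2y → 9xy^2 + 35/2xy - 43x + 2y^2 + 57/2y + 82
  leading term xy^2: subtract (9/7y)·f_2 from 9xy^2 + 35/2xy - 43x + 2y^2 + 57/2y + 82 → 227/14xy - 43x + 27/7y^3 + 2y^2 - 447/14y + 82
  leading term xy: subtract (227/98)·f_2 from 227/14xy - 43x + 27/7y^3 + 2y^2 - 447/14y + 82 → -4441/98x + 27/7y^3 + 877/98y^2 - 447/14y - 2633/98
  leading term x: subtract (31087/4600)·h_4 from -4441/98x + 27/7y^3 + 877/98y^2 - 447/14y - 2633/98 → -27291/2300y^3 - 27063/9200y^2 + 136021/1840y - 331773/4600
  leading term y^3: no divisor's leading term divides it; move -27291/2300y^3 to the remainder.
  leading term y^2: no divisor's leading term divides it; move -27063/9200y^2 to the remainder.
  leading term y: no divisor's leading term divides it; move 136021/1840y to the remainder.
  leading term 1: no divisor's leading term divides it; move -331773/4600 to the remainder.
  remainder -27291/2300y^3 - 27063/9200y^2 + 136021/1840y - 331773/4600 ≠ 0; add h_5 = -27291/2300y^3 - 27063/9200y^2 + 136021/1840y - 331773/4600 to the basis.

S(f_2,f_3): lcm = xy. S = -27/7x + 25/7y^2 - 2y - 240/7.
  leading term x: subtract (1323/2300)·h_4 from -27/7x + 25/7y^2 - 2y - 240/7 → -1539/1150y^3 + 11773/4600y^2 + 6449/920y - 87717/2300
  leading term y^3: subtract (1026/9097)·h_5 from -1539/1150y^3 + 11773/4600y^2 + 6449/920y - 87717/2300 → 52601/18194y^2 - 24157/18194y - 272940/9097
  leading term y^2: no divisor's leading term divides it; move 52601/18194y^2 to the remainder.
  leading term y: no divisor's leading term divides it; move -24157/18194y to the remainder.
  leading term 1: no divisor's leading term divides it; move -272940/9097 to the remainder.
  remainder 52601/18194y^2 - 24157/18194y - 272940/9097 ≠ 0; add h_6 = 52601/18194y^2 - 24157/18194y - 272940/9097 to the basis.

S(f_1,h_4): lcm = x^2. S = 399/1150xy^3 + 1207/4600xy^2 + 2451/920xy + 1147/2300x + 2y + 41/2.
  leading term xy^3: subtract (57/1150y^2)·f_2 from 399/1150xy^3 + 1207/4600xy^2 + 2451/920xy + 1147/2300x + 2y + 41/2 → 979/4600xy^2 + 2451/920xy + 1147/2300x + 171/1150y^4 - 2679/1150y^2 + 2y + 41/2
  leading term xy^2: subtract (979/32200y)·f_2 from 979/4600xy^2 + 2451/920xy + 1147/2300x + 171/1150y^4 - 2679/1150y^2 + 2y + 41/2 → 42403/16100xy + 1147/2300x + 171/1150y^4 + 2937/32200y^3 - 2679/1150y^2 + 18387/32200y + 41/2
  leading term xy: subtract (42403/112700)·f_2 from 42403/16100xy + 1147/2300x + 171/1150y^4 + 2937/32200y^3 - 2679/1150y^2 + 18387/32200y + 41/2 → 6/49x + 171/1150y^4 + 2937/32200y^3 - 135333/112700y^2 + 18387/32200y + 317409/112700
  leading term x: subtract (-21/1150)·h_4 from 6/49x + 171/1150y^4 + 2937/32200y^3 - 135333/112700y^2 + 18387/32200y + 317409/112700 → 171/1150y^4 + 123/920y^3 - 672/575y^2 + 57/200y + 6759/2300
  leading term y^4: subtract (-114/9097y)·h_5 from 171/1150y^4 + 123/920y^3 - 672/575y^2 + 57/200y + 6759/2300 → 506508/5230775y^3 - 10139487/41846200y^2 - 5179191/8369240y + 6759/2300
  leading term y^3: subtract (-675344/82755409)·h_5 from 506508/5230775y^3 - 10139487/41846200y^2 - 5179191/8369240y + 6759/2300 → -176308401/662043272y^2 - 10301021/662043272y + 777936273/331021636
  leading term y^2: subtract (-176308401/1914045188)·h_6 from -176308401/662043272y^2 - 10301021/662043272y + 777936273/331021636 → -263874137/1914045188y - 791622411/1914045188
  leading term y: no divisor's leading term divides it; move -263874137/1914045188y to the remainder.
  leading term 1: no divisor's leading term divides it; move -791622411/1914045188 to the remainder.
  remainder -263874137/1914045188y - 791622411/1914045188 ≠ 0; add h_7 = -263874137/1914045188y - 791622411/1914045188 to the basis.

The other S-polynomials (S(f_2,h_4), S(f_3,h_4), S(f_1,h_5), S(f_2,h_5), S(f_3,h_5), S(h_4,h_5), S(f_1,h_6), S(f_2,h_6), S(f_3,h_6), S(h_4,h_6), S(h_5,h_6), S(f_1,h_7), S(f_2,h_7), S(f_3,h_7), S(h_4,h_7), S(h_5,h_7), S(h_6,h_7)) all reduce to 0 modulo the current basis, so we have a Gröbner basis.
Inter-reduce: drop elements whose leading term is divisible by another's, tail-reduce, and make monic.
Reduced Gröbner basis: {x - 1, y + 3}.

The lex basis is triangular: the last element involves only y. Solving y + 3 = 0 gives y ∈ {-3}; substituting each value into the earlier elements determines the remaining variables.
  y = -3: the earlier basis element becomes x - 1 = 0, giving x = 1 — point (1, -3).
Substituting each solution back into the original system confirms all equations vanish.

{(1, -3)}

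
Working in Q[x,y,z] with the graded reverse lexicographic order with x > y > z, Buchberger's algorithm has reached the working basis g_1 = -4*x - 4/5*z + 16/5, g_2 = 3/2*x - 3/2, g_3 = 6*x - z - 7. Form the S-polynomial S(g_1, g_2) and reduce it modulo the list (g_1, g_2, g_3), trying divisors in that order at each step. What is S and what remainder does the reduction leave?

lcm(LM(g_1), LM(g_2)) = x.
S = (lcm/LT(g_1))·g_1 − (lcm/LT(g_2))·g_2 = 1/5*z + 1/5.
Reduce S modulo (g_1, g_2, g_3) in that order:
  leading term z: no divisor's leading term divides it; move 1/5*z to the remainder.
  leading term 1: no divisor's leading term divides it; move 1/5 to the remainder.
The remainder 1/5*z + 1/5 is nonzero, so it would be added as the next basis element.

S(g_1, g_2) = 1/5*z + 1/5; remainder on division = 1/5*z + 1/5.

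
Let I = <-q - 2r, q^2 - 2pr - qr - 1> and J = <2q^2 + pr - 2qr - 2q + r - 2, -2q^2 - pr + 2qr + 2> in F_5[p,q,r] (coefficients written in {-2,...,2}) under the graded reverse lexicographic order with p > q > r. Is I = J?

Yes, the ideals are equal.

Equality of ideals is decidable: compute both reduced Gröbner bases (unique for the ordering) and check whether they agree.
Buchberger on the first generating set:
f_1 = -q - 2r, LT = q.
f_2 = q^2 - 2pr - qr - 1, LT = q^2.

S(f_1,f_2): lcm = q^2. S = 2pr - 2qr + 1.
  leading term pr: no divisor's leading term divides it; move 2pr to the remainder.
  leading term qr: subtract (2r)·f_1 from -2qr + 1 → -r^2 + 1
  leading term r^2: no divisor's leading term divides it; move -r^2 to the remainder.
  leading term 1: no divisor's leading term divides it; move 1 to the remainder.
  remainder 2pr - r^2 + 1 ≠ 0; add g_3 = 2pr - r^2 + 1 to the basis.

The other S-polynomials (S(f_1,g_3), S(f_2,g_3)) all reduce to 0 modulo the current basis, so we have a Gröbner basis.
Inter-reduce: drop elements whose leading term is divisible by another's, tail-reduce, and make monic.
Reduced Gröbner basis: {pr + 2r^2 - 2, q + 2r}.

Buchberger on the second generating set:
h_1 = 2q^2 + pr - 2qr - 2q + r - 2, LT = q^2.
h_2 = -2q^2 - pr + 2qr + 2, LT = q^2.

S(h_1,h_2): lcm = q^2. S = -q - 2r.
  leading term q: no divisor's leading term divides it; move -q to the remainder.
  leading term r: no divisor's leading term divides it; move -2r to the remainder.
  remainder -q - 2r ≠ 0; add k_3 = -q - 2r to the basis.

S(h_1,k_3): lcm = q^2. S = -2pr + 2qr - q - 2r - 1.
  leading term pr: no divisor's leading term divides it; move -2pr to the remainder.
  leading term qr: subtract (-2r)·k_3 from 2qr - q - 2r - 1 → r^2 - q - 2r - 1
  leading term r^2: no divisor's leading term divides it; move r^2 to the remainder.
  leading term q: subtract (1)·k_3 from -q - 2r - 1 → -1
  leading term 1: no divisor's leading term divides it; move -1 to the remainder.
  remainder -2pr + r^2 - 1 ≠ 0; add k_4 = -2pr + r^2 - 1 to the basis.

The other S-polynomials (S(h_2,k_3), S(h_1,k_4), S(h_2,k_4), S(k_3,k_4)) all reduce to 0 modulo the current basis, so we have a Gröbner basis.
Inter-reduce: drop elements whose leading term is divisible by another's, tail-reduce, and make monic.
Reduced Gröbner basis: {pr + 2r^2 - 2, q + 2r}.

The two bases agree; hence the ideals are identical.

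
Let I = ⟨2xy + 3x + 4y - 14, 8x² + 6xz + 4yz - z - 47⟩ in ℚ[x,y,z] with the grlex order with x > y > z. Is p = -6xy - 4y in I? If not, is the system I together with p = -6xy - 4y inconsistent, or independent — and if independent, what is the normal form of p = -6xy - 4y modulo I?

First compute the reduced Gröbner basis of I by Buchberger's algorithm.
f_1 = 2xy + 3x + 4y - 14, LT = xy.
f_2 = 8x² + 6xz + 4yz - z - 47, LT = x².

S(f_1,f_2): lcm = x²y. S = -¾xyz - ½y²z + 3/2x² + 2xy + ⅛yz - 7x + 47/8y.
  leading term xyz: subtract (-⅜z)·f_1 from -¾xyz - ½y²z + 3/2x² + 2xy + ⅛yz - 7x + 47/8y → -½y²z + 3/2x² + 2xy + 9/8xz + 13/8yz - 7x + 47/8y - 21/4z
  leading term y²z: no divisor's leading term divides it; move -½y²z to the remainder.
  leading term x²: subtract (3/16)·f_2 from 3/2x² + 2xy + 9/8xz + 13/8yz - 7x + 47/8y - 21/4z → 2xy + ⅞yz - 7x + 47/8y - 81/16z + 141/16
  leading term xy: subtract (1)·f_1 from 2xy + ⅞yz - 7x + 47/8y - 81/16z + 141/16 → ⅞yz - 10x + 15/8y - 81/16z + 365/16
  leading term yz: no divisor's leading term divides it; move ⅞yz to the remainder.
  leading term x: no divisor's leading term divides it; move -10x to the remainder.
  leading term y: no divisor's leading term divides it; move 15/8y to the remainder.
  leading term z: no divisor's leading term divides it; move -81/16z to the remainder.
  leading term 1: no divisor's leading term divides it; move 365/16 to the remainder.
  remainder -½y²z + ⅞yz - 10x + 15/8y - 81/16z + 365/16 ≠ 0; add h_3 = -½y²z + ⅞yz - 10x + 15/8y - 81/16z + 365/16 to the basis.

The other S-polynomials (S(f_1,h_3), S(f_2,h_3)) all reduce to 0 modulo the current basis, so we have a Gröbner basis.
Inter-reduce: drop elements whose leading term is divisible by another's, tail-reduce, and make monic.
Reduced Gröbner basis: {y²z - 7/4yz + 20x - 15/4y + 81/8z - 365/8, x² + ¾xz + ½yz - ⅛z - 47/8, xy + 3/2x + 2y - 7}.
Label its elements g_1 = y²z - 7/4yz + 20x - 15/4y + 81/8z - 365/8, g_2 = x² + ¾xz + ½yz - ⅛z - 47/8, g_3 = xy + 3/2x + 2y - 7.

Reduce p = -6xy - 4y modulo G:
  leading term xy: subtract (-6)·g_3 from -6xy - 4y → 9x + 8y - 42
  leading term x: no divisor's leading term divides it; move 9x to the remainder.
  leading term y: no divisor's leading term divides it; move 8y to the remainder.
  leading term 1: no divisor's leading term divides it; move -42 to the remainder.
  normal form = 9x + 8y - 42.
The normal form is nonzero, so p ∉ I. Since p minus its normal form lies in I, I + (p) = I + (r) where r = 9x + 8y - 42; decide whether this ideal is the whole ring.
Run Buchberger on G together with r (pairs among the g_i already reduce to 0 since G is a Gröbner basis):
g_1 = y²z - 7/4yz + 20x - 15/4y + 81/8z - 365/8, LT = y²z.
g_2 = x² + ¾xz + ½yz - ⅛z - 47/8, LT = x².
g_3 = xy + 3/2x + 2y - 7, LT = xy.
r = 9x + 8y - 42, LT = x.

S(g_2,r): lcm = x². S = -8/9xy + ¾xz + ½yz + 14/3x - ⅛z - 47/8.
  leading term xy: subtract (-8/9)·g_3 from -8/9xy + ¾xz + ½yz + 14/3x - ⅛z - 47/8 → ¾xz + ½yz + 6x + 16/9y - ⅛z - 871/72
  leading term xz: subtract (1/12z)·r from ¾xz + ½yz + 6x + 16/9y - ⅛z - 871/72 → -⅙yz + 6x + 16/9y + 27/8z - 871/72
  leading term yz: no divisor's leading term divides it; move -⅙yz to the remainder.
  leading term x: subtract (⅔)·r from 6x + 16/9y + 27/8z - 871/72 → -32/9y + 27/8z + 1145/72
  leading term y: no divisor's leading term divides it; move -32/9y to the remainder.
  leading term z: no divisor's leading term divides it; move 27/8z to the remainder.
  leading term 1: no divisor's leading term divides it; move 1145/72 to the remainder.
  remainder -⅙yz - 32/9y + 27/8z + 1145/72 ≠ 0; add m_5 = -⅙yz - 32/9y + 27/8z + 1145/72 to the basis.

S(g_3,r): lcm = xy. S = -8/9y² + 3/2x + 20/3y - 7.
  leading term y²: no divisor's leading term divides it; move -8/9y² to the remainder.
  leading term x: subtract (⅙)·r from 3/2x + 20/3y - 7 → 16/3y
  leading term y: no divisor's leading term divides it; move 16/3y to the remainder.
  remainder -8/9y² + 16/3y ≠ 0; add m_6 = -8/9y² + 16/3y to the basis.

S(g_1,m_5): lcm = y²z. S = -64/3y² + 37/2yz + 20x + 275/3y + 81/8z - 365/8.
  leading term y²: subtract (24)·m_6 from -64/3y² + 37/2yz + 20x + 275/3y + 81/8z - 365/8 → 37/2yz + 20x - 109/3y + 81/8z - 365/8
  leading term yz: subtract (-111)·m_5 from 37/2yz + 20x - 109/3y + 81/8z - 365/8 → 20x - 431y + 1539/4z + 20635/12
  leading term x: subtract (20/9)·r from 20x - 431y + 1539/4z + 20635/12 → -4039/9y + 1539/4z + 21755/12
  leading term y: no divisor's leading term divides it; move -4039/9y to the remainder.
  leading term z: no divisor's leading term divides it; move 1539/4z to the remainder.
  leading term 1: no divisor's leading term divides it; move 21755/12 to the remainder.
  remainder -4039/9y + 1539/4z + 21755/12 ≠ 0; add m_7 = -4039/9y + 1539/4z + 21755/12 to the basis.

S(g_1,m_7): lcm = y²z. S = 13851/16156yz² + 9248/4039yz + 20x - 15/4y + 81/8z - 365/8.
  leading term yz²: subtract (-41553/8078z)·m_5 from 13851/16156yz² + 9248/4039yz + 20x - 15/4y + 81/8z - 365/8 → -16yz + 1121931/64624z² + 20x - 15/4y + 5940783/64624z - 365/8
  leading term yz: subtract (96)·m_5 from -16yz + 1121931/64624z² + 20x - 15/4y + 5940783/64624z - 365/8 → 1121931/64624z² + 20x + 4051/12y - 14997393/64624z - 37735/24
  leading term z²: no divisor's leading term divides it; move 1121931/64624z² to the remainder.
  leading term x: subtract (20/9)·r from 20x + 4051/12y - 14997393/64624z - 37735/24 → 11513/36y - 14997393/64624z - 35495/24
  leading term y: subtract (-11513/16156)·m_7 from 11513/36y - 14997393/64624z - 35495/24 → 1360557/32312z - 12087765/64624
  leading term z: no divisor's leading term divides it; move 1360557/32312z to the remainder.
  leading term 1: no divisor's leading term divides it; move -12087765/64624 to the remainder.
  remainder 1121931/64624z² + 1360557/32312z - 12087765/64624 ≠ 0; add m_8 = 1121931/64624z² + 1360557/32312z - 12087765/64624 to the basis.

The other S-polynomials (S(g_1,g_2), S(g_1,g_3), S(g_1,r), S(g_2,g_3), S(g_2,m_5), S(g_3,m_5), S(r,m_5), S(g_1,m_6), S(g_2,m_6), S(g_3,m_6), S(r,m_6), S(m_5,m_6), S(g_2,m_7), S(g_3,m_7), S(r,m_7), S(m_5,m_7), S(m_6,m_7), S(g_1,m_8), S(g_2,m_8), S(g_3,m_8), S(r,m_8), S(m_5,m_8), S(m_6,m_8), S(m_7,m_8)) all reduce to 0 modulo the current basis, so we have a Gröbner basis.
Inter-reduce: drop elements whose leading term is divisible by another's, tail-reduce, and make monic.
Reduced Gröbner basis: {z² + 11198/4617z - 447695/41553, x + 3078/4039z - 13036/12117, y - 13851/16156z - 65265/16156}.
The reduced Gröbner basis of I + (p) is {z² + 11198/4617z - 447695/41553, x + 3078/4039z - 13036/12117, y - 13851/16156z - 65265/16156} ≠ {1}, a proper ideal, so the enlarged system stays consistent: p is independent of I, with normal form 9x + 8y - 42.

Ideal membership is decidable via reduction modulo a Gröbner basis.

-6xy - 4y is independent of I; its normal form modulo I is 9x + 8y - 42.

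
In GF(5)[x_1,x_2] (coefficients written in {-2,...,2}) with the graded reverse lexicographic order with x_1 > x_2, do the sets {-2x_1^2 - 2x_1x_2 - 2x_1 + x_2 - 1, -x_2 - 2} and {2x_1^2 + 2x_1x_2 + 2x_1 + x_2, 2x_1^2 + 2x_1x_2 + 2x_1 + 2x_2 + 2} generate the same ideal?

Yes, the ideals are equal.

Since reduced Gröbner bases are canonical representatives of ideals under a given ordering, it suffices to compute and compare them.
Buchberger on the first generating set:
f_1 = -2x_1^2 - 2x_1x_2 - 2x_1 + x_2 - 1, LT = x_1^2.
f_2 = -x_2 - 2, LT = x_2.

The S-polynomials (S(f_1,f_2)) all reduce to 0 modulo the current basis, so we have a Gröbner basis.
Inter-reduce: drop elements whose leading term is divisible by another's, tail-reduce, and make monic.
Reduced Gröbner basis: {x_1^2 - x_1 - 1, x_2 + 2}.

Buchberger on the second generating set:
h_1 = 2x_1^2 + 2x_1x_2 + 2x_1 + x_2, LT = x_1^2.
h_2 = 2x_1^2 + 2x_1x_2 + 2x_1 + 2x_2 + 2, LT = x_1^2.

S(h_1,h_2): lcm = x_1^2. S = 2x_2 - 1.
  leading term x_2: no divisor's leading term divides it; move 2x_2 to the remainder.
  leading term 1: no divisor's leading term divides it; move -1 to the remainder.
  remainder 2x_2 - 1 ≠ 0; add k_3 = 2x_2 - 1 to the basis.

The other S-polynomials (S(h_1,k_3), S(h_2,k_3)) all reduce to 0 modulo the current basis, so we have a Gröbner basis.
Inter-reduce: drop elements whose leading term is divisible by another's, tail-reduce, and make monic.
Reduced Gröbner basis: {x_1^2 - x_1 - 1, x_2 + 2}.

The two bases agree; hence the ideals are identical.
The same test decides containment: I ⊆ J iff every generator of I reduces to 0 modulo a Gröbner basis of J.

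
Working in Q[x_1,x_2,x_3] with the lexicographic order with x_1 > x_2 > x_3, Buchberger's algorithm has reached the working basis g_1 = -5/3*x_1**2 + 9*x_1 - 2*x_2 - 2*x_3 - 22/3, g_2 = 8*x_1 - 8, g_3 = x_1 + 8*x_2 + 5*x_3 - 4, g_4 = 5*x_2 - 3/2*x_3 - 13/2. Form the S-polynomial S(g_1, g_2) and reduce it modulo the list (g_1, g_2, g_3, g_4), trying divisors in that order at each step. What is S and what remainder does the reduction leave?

lcm(LM(g_1), LM(g_2)) = x_1**2.
S = (lcm/LT(g_1))·g_1 − (lcm/LT(g_2))·g_2 = -22/5*x_1 + 6/5*x_2 + 6/5*x_3 + 22/5.
Reduce S modulo (g_1, g_2, g_3, g_4) in that order:
  leading term x_1: subtract (-11/20)·g_2 from -22/5*x_1 + 6/5*x_2 + 6/5*x_3 + 22/5 → 6/5*x_2 + 6/5*x_3
  leading term x_2: subtract (6/25)·g_4 from 6/5*x_2 + 6/5*x_3 → 39/25*x_3 + 39/25
  leading term x_3: no divisor's leading term divides it; move 39/25*x_3 to the remainder.
  leading term 1: no divisor's leading term divides it; move 39/25 to the remainder.
The remainder 39/25*x_3 + 39/25 is nonzero, so it would be added as the next basis element.

S(g_1, g_2) = -22/5*x_1 + 6/5*x_2 + 6/5*x_3 + 22/5; remainder on division = 39/25*x_3 + 39/25.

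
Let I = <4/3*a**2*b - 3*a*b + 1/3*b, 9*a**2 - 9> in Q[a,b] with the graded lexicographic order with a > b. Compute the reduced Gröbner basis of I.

f_1 = 4/3*a**2*b - 3*a*b + 1/3*b, LT = a**2*b.
f_2 = 9*a**2 - 9, LT = a**2.

S(f_1,f_2): lcm = a**2*b. S = -9/4*a*b + 5/4*b.
  leading term a*b: no divisor's leading term divides it; move -9/4*a*b to the remainder.
  leading term b: no divisor's leading term divides it; move 5/4*b to the remainder.
  remainder -9/4*a*b + 5/4*b ≠ 0; add g_3 = -9/4*a*b + 5/4*b to the basis.

S(f_1,g_3): lcm = a**2*b. S = -61/36*a*b + 1/4*b.
  leading term a*b: subtract (61/81)·g_3 from -61/36*a*b + 1/4*b → -56/81*b
  leading term b: no divisor's leading term divides it; move -56/81*b to the remainder.
  remainder -56/81*b ≠ 0; add g_4 = -56/81*b to the basis.

The other S-polynomials (S(f_2,g_3), S(f_1,g_4), S(f_2,g_4), S(g_3,g_4)) all reduce to 0 modulo the current basis, so we have a Gröbner basis.
Inter-reduce: drop elements whose leading term is divisible by another's, tail-reduce, and make monic.

G = {a**2 - 1, b}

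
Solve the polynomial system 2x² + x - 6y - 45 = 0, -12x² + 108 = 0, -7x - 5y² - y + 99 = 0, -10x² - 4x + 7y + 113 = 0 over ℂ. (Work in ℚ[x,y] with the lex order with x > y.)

{(-3, -5)}

Compute a lex Gröbner basis by Buchberger's algorithm.
f_1 = 2x² + x - 6y - 45, LT = x².
f_2 = -12x² + 108, LT = x².
f_3 = -7x - 5y² - y + 99, LT = x.
f_4 = -10x² - 4x + 7y + 113, LT = x².

S(f_1,f_2): lcm = x². S = ½x - 3y - 27/2.
  reduce S modulo (f_1, f_2, f_3, f_4):
  remainder -5/14y² - 43/14y - 45/7 ≠ 0; add h_5 = -5/14y² - 43/14y - 45/7 to the basis.

S(f_1,f_3): lcm = x². S = -5/7xy² - 1/7xy + 205/14x - 3y - 45/2.
  reduce S modulo (f_1, f_2, f_3, f_4, h_5):
  remainder 72/5y + 72 ≠ 0; add h_6 = 72/5y + 72 to the basis.

The other S-polynomials (S(f_1,f_4), S(f_2,f_3), S(f_2,f_4), S(f_3,f_4), S(f_1,h_5), S(f_2,h_5), S(f_3,h_5), S(f_4,h_5), S(f_1,h_6), S(f_2,h_6), S(f_3,h_6), S(f_4,h_6), S(h_5,h_6)) all reduce to 0 modulo the current basis, so we have a Gröbner basis.
Inter-reduce: drop elements whose leading term is divisible by another's, tail-reduce, and make monic.
Reduced Gröbner basis: {x + 3, y + 5}.

The lex basis is triangular: the last element involves only y. Solving y + 5 = 0 gives y ∈ {-5}; substituting each value into the earlier elements determines the remaining variables.
  y = -5: the earlier basis element becomes x + 3 = 0, giving x = -3 — point (-3, -5).
A lex Gröbner basis triangularizes the system, enabling back-substitution.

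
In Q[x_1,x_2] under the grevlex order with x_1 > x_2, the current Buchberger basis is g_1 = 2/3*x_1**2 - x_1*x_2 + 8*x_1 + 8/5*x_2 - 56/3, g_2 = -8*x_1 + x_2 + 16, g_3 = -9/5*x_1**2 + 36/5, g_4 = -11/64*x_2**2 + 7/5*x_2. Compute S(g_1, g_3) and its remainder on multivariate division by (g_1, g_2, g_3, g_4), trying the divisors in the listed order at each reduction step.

lcm(LM(g_1), LM(g_3)) = x_1**2.
S = (lcm/LT(g_1))·g_1 − (lcm/LT(g_3))·g_3 = -3/2*x_1*x_2 + 12*x_1 + 12/5*x_2 - 24.
Reduce S modulo (g_1, g_2, g_3, g_4) in that order:
  leading term x_1*x_2: subtract (3/16*x_2)·g_2 from -3/2*x_1*x_2 + 12*x_1 + 12/5*x_2 - 24 → -3/16*x_2**2 + 12*x_1 - 3/5*x_2 - 24
  leading term x_2**2: subtract (12/11)·g_4 from -3/16*x_2**2 + 12*x_1 - 3/5*x_2 - 24 → 12*x_1 - 117/55*x_2 - 24
  leading term x_1: subtract (-3/2)·g_2 from 12*x_1 - 117/55*x_2 - 24 → -69/110*x_2
  leading term x_2: no divisor's leading term divides it; move -69/110*x_2 to the remainder.
The remainder -69/110*x_2 is nonzero, so it would be added as the next basis element.
This is the inner loop of Buchberger's algorithm — each nonzero remainder becomes a new basis element.

S(g_1, g_3) = -3/2*x_1*x_2 + 12*x_1 + 12/5*x_2 - 24; remainder on division = -69/110*x_2.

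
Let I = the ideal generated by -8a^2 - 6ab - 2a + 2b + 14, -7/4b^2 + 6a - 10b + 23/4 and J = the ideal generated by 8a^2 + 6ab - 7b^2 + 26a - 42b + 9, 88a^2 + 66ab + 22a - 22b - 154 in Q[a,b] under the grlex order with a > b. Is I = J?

For a fixed monomial order, each ideal has a unique reduced Gröbner basis; comparing bases decides equality.
Buchberger on the first generating set:
f_1 = -8a^2 - 6ab - 2a + 2b + 14, LT = a^2.
f_2 = -7/4b^2 + 6a - 10b + 23/4, LT = b^2.

The S-polynomials (S(f_1,f_2)) all reduce to 0 modulo the current basis, so we have a Gröbner basis.
Inter-reduce: drop elements whose leading term is divisible by another's, tail-reduce, and make monic.
Reduced Gröbner basis: {a^2 + 3/4ab + 1/4a - 1/4b - 7/4, b^2 - 24/7a + 40/7b - 23/7}.

Buchberger on the second generating set:
h_1 = 8a^2 + 6ab - 7b^2 + 26a - 42b + 9, LT = a^2.
h_2 = 88a^2 + 66ab + 22a - 22b - 154, LT = a^2.

S(h_1,h_2): lcm = a^2. S = -7/8b^2 + 3a - 5b + 23/8.
  leading term b^2: no divisor's leading term divides it; move -7/8b^2 to the remainder.
  leading term a: no divisor's leading term divides it; move 3a to the remainder.
  leading term b: no divisor's leading term divides it; move -5b to the remainder.
  leading term 1: no divisor's leading term divides it; move 23/8 to the remainder.
  remainder -7/8b^2 + 3a - 5b + 23/8 ≠ 0; add k_3 = -7/8b^2 + 3a - 5b + 23/8 to the basis.

The other S-polynomials (S(h_1,k_3), S(h_2,k_3)) all reduce to 0 modulo the current basis, so we have a Gröbner basis.
Inter-reduce: drop elements whose leading term is divisible by another's, tail-reduce, and make monic.
Reduced Gröbner basis: {a^2 + 3/4ab + 1/4a - 1/4b - 7/4, b^2 - 24/7a + 40/7b - 23/7}.

These coincide, so the ideals are equal.

Yes, the ideals are equal.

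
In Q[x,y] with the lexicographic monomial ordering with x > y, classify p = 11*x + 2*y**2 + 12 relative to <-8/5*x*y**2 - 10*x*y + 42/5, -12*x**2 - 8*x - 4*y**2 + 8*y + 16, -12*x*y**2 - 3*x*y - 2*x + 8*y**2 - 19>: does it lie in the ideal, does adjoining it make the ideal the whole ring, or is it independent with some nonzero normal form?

Adjoining 11*x + 2*y**2 + 12 makes the ideal the whole ring: the system is inconsistent.

First compute the reduced Gröbner basis of I by Buchberger's algorithm.
f_1 = -8/5*x*y**2 - 10*x*y + 42/5, LT = x*y**2.
f_2 = -12*x**2 - 8*x - 4*y**2 + 8*y + 16, LT = x**2.
f_3 = -12*x*y**2 - 3*x*y - 2*x + 8*y**2 - 19, LT = x*y**2.

S(f_1,f_2): lcm = x**2*y**2. S = 25/4*x**2*y - 2/3*x*y**2 - 21/4*x - 1/3*y**4 + 2/3*y**3 + 4/3*y**2.
  reduce S modulo (f_1, f_2, f_3):
  remainder -21/4*x - 1/3*y**4 - 17/12*y**3 + 11/2*y**2 + 25/3*y - 7/2 ≠ 0; add h_4 = -21/4*x - 1/3*y**4 - 17/12*y**3 + 11/2*y**2 + 25/3*y - 7/2 to the basis.

S(f_1,f_3): lcm = x*y**2. S = 6*x*y - 1/6*x + 2/3*y**2 - 41/6.
  reduce S modulo (f_1, f_2, f_3, h_4):
  remainder -8/21*y**5 - 304/189*y**4 + 2393/378*y**3 + 631/63*y**2 - 806/189*y - 121/18 ≠ 0; add h_5 = -8/21*y**5 - 304/189*y**4 + 2393/378*y**3 + 631/63*y**2 - 806/189*y - 121/18 to the basis.

S(f_2,f_3): lcm = x**2*y**2. S = -1/4*x**2*y - 1/6*x**2 + 4/3*x*y**2 - 19/12*x + 1/3*y**4 - 2/3*y**3 - 4/3*y**2.
  reduce S modulo (f_1, f_2, f_3, h_4, h_5):
  remainder 1501/3402*y**4 - 1699/13608*y**3 - 5255/2268*y**2 - 10687/3402*y - 901/648 ≠ 0; add h_6 = 1501/3402*y**4 - 1699/13608*y**3 - 5255/2268*y**2 - 10687/3402*y - 901/648 to the basis.

S(f_1,h_4): lcm = x*y**2. S = 25/4*x*y - 4/63*y**6 - 17/63*y**5 + 22/21*y**4 + 100/63*y**3 - 2/3*y**2 - 21/4.
  reduce S modulo (f_1, f_2, f_3, h_4, h_5, h_6):
  remainder -2179/13509*y**3 - 15481/27018*y**2 + 216715/162108*y + 283453/162108 ≠ 0; add h_7 = -2179/13509*y**3 - 15481/27018*y**2 + 216715/162108*y + 283453/162108 to the basis.

S(f_3,h_5): lcm = x*y**5. S = -143/36*x*y**4 + 2417/144*x*y**3 + 631/24*x*y**2 - 403/36*x*y - 847/48*x - 2/3*y**5 + 19/12*y**3.
  reduce S modulo (f_1, f_2, f_3, h_4, h_5, h_6, h_7):
  remainder -748504/6537*y**2 + 91357019/627552*y + 163213403/627552 ≠ 0; add h_8 = -748504/6537*y**2 + 91357019/627552*y + 163213403/627552 to the basis.

S(f_1,h_6): lcm = x*y**4. S = 9806/1501*x*y**3 + 15765/3002*x*y**2 + 10687/1501*x*y + 18921/6004*x - 21/4*y**2.
  reduce S modulo (f_1, f_2, f_3, h_4, h_5, h_6, h_7, h_8):
  remainder 155592390681/35952144128*y + 155592390681/35952144128 ≠ 0; add h_9 = 155592390681/35952144128*y + 155592390681/35952144128 to the basis.

The other S-polynomials (S(f_2,h_4), S(f_3,h_4), S(f_1,h_5), S(f_2,h_5), S(h_4,h_5), S(f_2,h_6), S(f_3,h_6), S(h_4,h_6), S(h_5,h_6), S(f_1,h_7), S(f_2,h_7), S(f_3,h_7), S(h_4,h_7), S(h_5,h_7), S(h_6,h_7), S(f_1,h_8), S(f_2,h_8), S(f_3,h_8), S(h_4,h_8), S(h_5,h_8), S(h_6,h_8), S(h_7,h_8), S(f_1,h_9), S(f_2,h_9), S(f_3,h_9), S(h_4,h_9), S(h_5,h_9), S(h_6,h_9), S(h_7,h_9), S(h_8,h_9)) all reduce to 0 modulo the current basis, so we have a Gröbner basis.
Inter-reduce: drop elements whose leading term is divisible by another's, tail-reduce, and make monic.
Reduced Gröbner basis: {x + 1, y + 1}.
Label its elements g_1 = x + 1, g_2 = y + 1.

Reduce p = 11*x + 2*y**2 + 12 modulo G:
  leading term x: subtract (11)·g_1 from 11*x + 2*y**2 + 12 → 2*y**2 + 1
  leading term y**2: subtract (2*y)·g_2 from 2*y**2 + 1 → -2*y + 1
  leading term y: subtract (-2)·g_2 from -2*y + 1 → 3
  leading term 1: no divisor's leading term divides it; move 3 to the remainder.
  normal form = 3.
The normal form is nonzero, so p ∉ I. Since p minus its normal form lies in I, I + (p) = I + (r) where r = 3; decide whether this ideal is the whole ring.
Here r = 3 is a nonzero constant, hence a unit: 1 ∈ I + (p), the Gröbner basis of I + (p) is {1}, and the enlarged system has no common solution — adjoining p is inconsistent.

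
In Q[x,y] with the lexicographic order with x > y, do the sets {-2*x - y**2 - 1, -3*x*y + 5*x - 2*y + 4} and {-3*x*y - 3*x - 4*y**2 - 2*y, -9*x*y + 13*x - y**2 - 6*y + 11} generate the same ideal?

Equality of ideals is decidable: compute both reduced Gröbner bases (unique for the ordering) and check whether they agree.
Buchberger on the first generating set:
f_1 = -2*x - y**2 - 1, LT = x.
f_2 = -3*x*y + 5*x - 2*y + 4, LT = x*y.

S(f_1,f_2): lcm = x*y. S = 5/3*x + 1/2*y**3 - 1/6*y + 4/3.
  reduce S modulo (f_1, f_2):
  remainder 1/2*y**3 - 5/6*y**2 - 1/6*y + 1/2 ≠ 0; add g_3 = 1/2*y**3 - 5/6*y**2 - 1/6*y + 1/2 to the basis.

The other S-polynomials (S(f_1,g_3), S(f_2,g_3)) all reduce to 0 modulo the current basis, so we have a Gröbner basis.
Inter-reduce: drop elements whose leading term is divisible by another's, tail-reduce, and make monic.
Reduced Gröbner basis: {x + 1/2*y**2 + 1/2, y**3 - 5/3*y**2 - 1/3*y + 1}.

Buchberger on the second generating set:
h_1 = -3*x*y - 3*x - 4*y**2 - 2*y, LT = x*y.
h_2 = -9*x*y + 13*x - y**2 - 6*y + 11, LT = x*y.

S(h_1,h_2): lcm = x*y. S = 22/9*x + 11/9*y**2 + 11/9.
  reduce S modulo (h_1, h_2):
  remainder 22/9*x + 11/9*y**2 + 11/9 ≠ 0; add k_3 = 22/9*x + 11/9*y**2 + 11/9 to the basis.

S(h_1,k_3): lcm = x*y. S = x - 1/2*y**3 + 4/3*y**2 + 1/6*y.
  reduce S modulo (h_1, h_2, k_3):
  remainder -1/2*y**3 + 5/6*y**2 + 1/6*y - 1/2 ≠ 0; add k_4 = -1/2*y**3 + 5/6*y**2 + 1/6*y - 1/2 to the basis.

The other S-polynomials (S(h_2,k_3), S(h_1,k_4), S(h_2,k_4), S(k_3,k_4)) all reduce to 0 modulo the current basis, so we have a Gröbner basis.
Inter-reduce: drop elements whose leading term is divisible by another's, tail-reduce, and make monic.
Reduced Gröbner basis: {x + 1/2*y**2 + 1/2, y**3 - 5/3*y**2 - 1/3*y + 1}.

Same reduced basis, so the two generating sets span the same ideal.

Yes, the ideals are equal.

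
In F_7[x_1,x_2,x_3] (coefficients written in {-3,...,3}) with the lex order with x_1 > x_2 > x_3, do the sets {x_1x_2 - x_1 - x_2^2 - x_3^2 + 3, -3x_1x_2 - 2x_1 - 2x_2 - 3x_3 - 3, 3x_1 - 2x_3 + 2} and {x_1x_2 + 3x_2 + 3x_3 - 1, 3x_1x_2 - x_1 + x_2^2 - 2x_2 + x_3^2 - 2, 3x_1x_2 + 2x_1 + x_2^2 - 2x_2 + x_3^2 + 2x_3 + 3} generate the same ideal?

No, the ideals differ.

Two ideals are equal iff their reduced Gröbner bases coincide (the reduced basis is unique for a fixed ordering).
Buchberger on the first generating set:
f_1 = x_1x_2 - x_1 - x_2^2 - x_3^2 + 3, LT = x_1x_2.
f_2 = -3x_1x_2 - 2x_1 - 2x_2 - 3x_3 - 3, LT = x_1x_2.
f_3 = 3x_1 - 2x_3 + 2, LT = x_1.

S(f_1,f_2): lcm = x_1x_2. S = 3x_1 - x_2^2 - 3x_2 - x_3^2 - x_3 + 2.
  reduce S modulo (f_1, f_2, f_3):
  remainder -x_2^2 - 3x_2 - x_3^2 + x_3 ≠ 0; add g_4 = -x_2^2 - 3x_2 - x_3^2 + x_3 to the basis.

S(f_1,f_3): lcm = x_1x_2. S = -x_1 - x_2^2 + 3x_2x_3 - 3x_2 - x_3^2 + 3.
  reduce S modulo (f_1, f_2, f_3, g_4):
  remainder 3x_2x_3 + 3x_3 - 1 ≠ 0; add g_5 = 3x_2x_3 + 3x_3 - 1 to the basis.

S(f_1,g_4): lcm = x_1x_2^2. S = 3x_1x_2 - x_1x_3^2 + x_1x_3 - x_2^3 - x_2x_3^2 + 3x_2.
  reduce S modulo (f_1, f_2, f_3, g_4, g_5):
  remainder -x_2 - 3x_3^3 + 3x_3^2 - x_3 - 2 ≠ 0; add g_6 = -x_2 - 3x_3^3 + 3x_3^2 - x_3 - 2 to the basis.

S(f_1,g_6): lcm = x_1x_2. S = -3x_1x_3^3 + 3x_1x_3^2 - x_1x_3 - 3x_1 - x_2^2 - x_3^2 + 3.
  reduce S modulo (f_1, f_2, f_3, g_4, g_5, g_6):
  remainder -2x_3^4 + 2x_3^3 - 3x_3^2 - 3x_3 - 1 ≠ 0; add g_7 = -2x_3^4 + 2x_3^3 - 3x_3^2 - 3x_3 - 1 to the basis.

The other S-polynomials (S(f_2,f_3), S(f_2,g_4), S(f_3,g_4), S(f_1,g_5), S(f_2,g_5), S(f_3,g_5), S(g_4,g_5), S(f_2,g_6), S(f_3,g_6), S(g_4,g_6), S(g_5,g_6), S(f_1,g_7), S(f_2,g_7), S(f_3,g_7), S(g_4,g_7), S(g_5,g_7), S(g_6,g_7)) all reduce to 0 modulo the current basis, so we have a Gröbner basis.
Inter-reduce: drop elements whose leading term is divisible by another's, tail-reduce, and make monic.
Reduced Gröbner basis: {x_1 - 3x_3 + 3, x_2 + 3x_3^3 - 3x_3^2 + x_3 + 2, x_3^4 - x_3^3 - 2x_3^2 - 2x_3 - 3}.

Buchberger on the second generating set:
h_1 = x_1x_2 + 3x_2 + 3x_3 - 1, LT = x_1x_2.
h_2 = 3x_1x_2 - x_1 + x_2^2 - 2x_2 + x_3^2 - 2, LT = x_1x_2.
h_3 = 3x_1x_2 + 2x_1 + x_2^2 - 2x_2 + x_3^2 + 2x_3 + 3, LT = x_1x_2.

S(h_1,h_2): lcm = x_1x_2. S = -2x_1 + 2x_2^2 - x_2 + 2x_3^2 + 3x_3 + 2.
  reduce S modulo (h_1, h_2, h_3):
  remainder -2x_1 + 2x_2^2 - x_2 + 2x_3^2 + 3x_3 + 2 ≠ 0; add k_4 = -2x_1 + 2x_2^2 - x_2 + 2x_3^2 + 3x_3 + 2 to the basis.

S(h_1,h_3): lcm = x_1x_2. S = -3x_1 + 2x_2^2 - x_2 + 2x_3^2 - 2.
  reduce S modulo (h_1, h_2, h_3, k_4):
  remainder -x_2^2 - 3x_2 - x_3^2 - x_3 + 2 ≠ 0; add k_5 = -x_2^2 - 3x_2 - x_3^2 - x_3 + 2 to the basis.

S(h_1,k_4): lcm = x_1x_2. S = x_2^3 + 3x_2^2 + x_2x_3^2 - 2x_2x_3 - 3x_2 + 3x_3 - 1.
  reduce S modulo (h_1, h_2, h_3, k_4, k_5):
  remainder -3x_2x_3 - x_2 + 3x_3 - 1 ≠ 0; add k_6 = -3x_2x_3 - x_2 + 3x_3 - 1 to the basis.

S(h_1,k_5): lcm = x_1x_2^2. S = -3x_1x_2 - x_1x_3^2 - x_1x_3 + 2x_1 + 3x_2^2 + 3x_2x_3 - x_2.
  reduce S modulo (h_1, h_2, h_3, k_4, k_5, k_6):
  remainder -2x_2 + 3x_3^3 - 3x_3^2 + 1 ≠ 0; add k_7 = -2x_2 + 3x_3^3 - 3x_3^2 + 1 to the basis.

S(h_1,k_7): lcm = x_1x_2. S = -2x_1x_3^3 + 2x_1x_3^2 - 3x_1 + 3x_2 + 3x_3 - 1.
  reduce S modulo (h_1, h_2, h_3, k_4, k_5, k_6, k_7):
  remainder -x_3^4 + 3x_3^3 - 2x_3^2 - 2x_3 + 2 ≠ 0; add k_8 = -x_3^4 + 3x_3^3 - 2x_3^2 - 2x_3 + 2 to the basis.

The other S-polynomials (S(h_2,h_3), S(h_2,k_4), S(h_3,k_4), S(h_2,k_5), S(h_3,k_5), S(k_4,k_5), S(h_1,k_6), S(h_2,k_6), S(h_3,k_6), S(k_4,k_6), S(k_5,k_6), S(h_2,k_7), S(h_3,k_7), S(k_4,k_7), S(k_5,k_7), S(k_6,k_7), S(h_1,k_8), S(h_2,k_8), S(h_3,k_8), S(k_4,k_8), S(k_5,k_8), S(k_6,k_8), S(k_7,k_8)) all reduce to 0 modulo the current basis, so we have a Gröbner basis.
Inter-reduce: drop elements whose leading term is divisible by another's, tail-reduce, and make monic.
Reduced Gröbner basis: {x_1 + 3x_3 - 3, x_2 + 2x_3^3 - 2x_3^2 + 3, x_3^4 - 3x_3^3 + 2x_3^2 + 2x_3 - 2}.

Since the reduced bases disagree, the two ideals are not the same.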